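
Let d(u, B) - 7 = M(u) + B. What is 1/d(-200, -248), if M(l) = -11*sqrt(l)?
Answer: I/(-241*I + 110*sqrt(2)) ≈ -0.002929 + 0.0018906*I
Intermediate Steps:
d(u, B) = 7 + B - 11*sqrt(u) (d(u, B) = 7 + (-11*sqrt(u) + B) = 7 + (B - 11*sqrt(u)) = 7 + B - 11*sqrt(u))
1/d(-200, -248) = 1/(7 - 248 - 110*I*sqrt(2)) = 1/(-241 - 110*I*sqrt(2))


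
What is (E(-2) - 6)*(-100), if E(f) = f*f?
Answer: 200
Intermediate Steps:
E(f) = f²
(E(-2) - 6)*(-100) = ((-2)² - 6)*(-100) = (4 - 6)*(-100) = -2*(-100) = 200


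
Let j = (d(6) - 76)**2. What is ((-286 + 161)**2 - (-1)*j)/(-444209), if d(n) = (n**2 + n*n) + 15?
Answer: -15746/444209 ≈ -0.035447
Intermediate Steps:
d(n) = 15 + 2*n**2 (d(n) = (n**2 + n**2) + 15 = 2*n**2 + 15 = 15 + 2*n**2)
j = 121 (j = ((15 + 2*6**2) - 76)**2 = ((15 + 2*36) - 76)**2 = ((15 + 72) - 76)**2 = (87 - 76)**2 = 11**2 = 121)
((-286 + 161)**2 - (-1)*j)/(-444209) = ((-286 + 161)**2 - (-1)*121)/(-444209) = ((-125)**2 - 1*(-121))*(-1/444209) = (15625 + 121)*(-1/444209) = 15746*(-1/444209) = -15746/444209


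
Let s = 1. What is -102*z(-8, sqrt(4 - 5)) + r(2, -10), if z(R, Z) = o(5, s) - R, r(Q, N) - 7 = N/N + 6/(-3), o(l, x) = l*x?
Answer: -1320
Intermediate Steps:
r(Q, N) = 6 (r(Q, N) = 7 + (N/N + 6/(-3)) = 7 + (1 + 6*(-1/3)) = 7 + (1 - 2) = 7 - 1 = 6)
z(R, Z) = 5 - R (z(R, Z) = 5*1 - R = 5 - R)
-102*z(-8, sqrt(4 - 5)) + r(2, -10) = -102*(5 - 1*(-8)) + 6 = -102*(5 + 8) + 6 = -102*13 + 6 = -1326 + 6 = -1320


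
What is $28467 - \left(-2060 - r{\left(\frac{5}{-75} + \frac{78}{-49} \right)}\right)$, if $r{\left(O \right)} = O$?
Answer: $\frac{22436126}{735} \approx 30525.0$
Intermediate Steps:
$28467 - \left(-2060 - r{\left(\frac{5}{-75} + \frac{78}{-49} \right)}\right) = 28467 - \left(-2060 - \left(\frac{5}{-75} + \frac{78}{-49}\right)\right) = 28467 - \left(-2060 - \left(5 \left(- \frac{1}{75}\right) + 78 \left(- \frac{1}{49}\right)\right)\right) = 28467 - \left(-2060 - \left(- \frac{1}{15} - \frac{78}{49}\right)\right) = 28467 - \left(-2060 - - \frac{1219}{735}\right) = 28467 - \left(-2060 + \frac{1219}{735}\right) = 28467 - - \frac{1512881}{735} = 28467 + \frac{1512881}{735} = \frac{22436126}{735}$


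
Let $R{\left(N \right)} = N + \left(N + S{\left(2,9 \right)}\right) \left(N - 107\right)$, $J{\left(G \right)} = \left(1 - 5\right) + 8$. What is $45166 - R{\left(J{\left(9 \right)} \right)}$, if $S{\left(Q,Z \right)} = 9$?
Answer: $46501$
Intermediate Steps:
$J{\left(G \right)} = 4$ ($J{\left(G \right)} = -4 + 8 = 4$)
$R{\left(N \right)} = N + \left(-107 + N\right) \left(9 + N\right)$ ($R{\left(N \right)} = N + \left(N + 9\right) \left(N - 107\right) = N + \left(9 + N\right) \left(-107 + N\right) = N + \left(-107 + N\right) \left(9 + N\right)$)
$45166 - R{\left(J{\left(9 \right)} \right)} = 45166 - \left(-963 + 4^{2} - 388\right) = 45166 - \left(-963 + 16 - 388\right) = 45166 - -1335 = 45166 + 1335 = 46501$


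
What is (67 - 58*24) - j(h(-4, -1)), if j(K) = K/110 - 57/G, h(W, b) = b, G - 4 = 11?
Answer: -145331/110 ≈ -1321.2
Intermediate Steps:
G = 15 (G = 4 + 11 = 15)
j(K) = -19/5 + K/110 (j(K) = K/110 - 57/15 = K*(1/110) - 57*1/15 = K/110 - 19/5 = -19/5 + K/110)
(67 - 58*24) - j(h(-4, -1)) = (67 - 58*24) - (-19/5 + (1/110)*(-1)) = (67 - 1392) - (-19/5 - 1/110) = -1325 - 1*(-419/110) = -1325 + 419/110 = -145331/110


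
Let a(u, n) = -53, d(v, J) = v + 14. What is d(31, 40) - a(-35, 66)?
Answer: 98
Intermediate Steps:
d(v, J) = 14 + v
d(31, 40) - a(-35, 66) = (14 + 31) - 1*(-53) = 45 + 53 = 98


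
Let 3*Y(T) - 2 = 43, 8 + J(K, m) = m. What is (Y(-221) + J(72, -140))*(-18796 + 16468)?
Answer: 309624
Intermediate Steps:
J(K, m) = -8 + m
Y(T) = 15 (Y(T) = ⅔ + (⅓)*43 = ⅔ + 43/3 = 15)
(Y(-221) + J(72, -140))*(-18796 + 16468) = (15 + (-8 - 140))*(-18796 + 16468) = (15 - 148)*(-2328) = -133*(-2328) = 309624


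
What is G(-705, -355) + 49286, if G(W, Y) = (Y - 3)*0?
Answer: 49286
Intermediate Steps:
G(W, Y) = 0 (G(W, Y) = (-3 + Y)*0 = 0)
G(-705, -355) + 49286 = 0 + 49286 = 49286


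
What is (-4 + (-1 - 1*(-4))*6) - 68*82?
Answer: -5562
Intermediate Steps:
(-4 + (-1 - 1*(-4))*6) - 68*82 = (-4 + (-1 + 4)*6) - 5576 = (-4 + 3*6) - 5576 = (-4 + 18) - 5576 = 14 - 5576 = -5562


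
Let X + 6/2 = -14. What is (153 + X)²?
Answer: 18496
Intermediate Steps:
X = -17 (X = -3 - 14 = -17)
(153 + X)² = (153 - 17)² = 136² = 18496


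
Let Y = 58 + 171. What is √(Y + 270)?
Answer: √499 ≈ 22.338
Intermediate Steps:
Y = 229
√(Y + 270) = √(229 + 270) = √499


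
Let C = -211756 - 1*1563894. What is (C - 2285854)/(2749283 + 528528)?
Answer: -4061504/3277811 ≈ -1.2391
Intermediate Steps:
C = -1775650 (C = -211756 - 1563894 = -1775650)
(C - 2285854)/(2749283 + 528528) = (-1775650 - 2285854)/(2749283 + 528528) = -4061504/3277811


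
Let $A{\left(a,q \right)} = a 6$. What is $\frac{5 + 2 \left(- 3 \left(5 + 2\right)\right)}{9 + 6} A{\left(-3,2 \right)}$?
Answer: $\frac{222}{5} \approx 44.4$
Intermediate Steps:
$A{\left(a,q \right)} = 6 a$
$\frac{5 + 2 \left(- 3 \left(5 + 2\right)\right)}{9 + 6} A{\left(-3,2 \right)} = \frac{5 + 2 \left(- 3 \left(5 + 2\right)\right)}{9 + 6} \cdot 6 \left(-3\right) = \frac{5 + 2 \left(\left(-3\right) 7\right)}{15} \left(-18\right) = \frac{5 + 2 \left(-21\right)}{15} \left(-18\right) = \frac{5 - 42}{15} \left(-18\right) = \frac{1}{15} \left(-37\right) \left(-18\right) = \left(- \frac{37}{15}\right) \left(-18\right) = \frac{222}{5}$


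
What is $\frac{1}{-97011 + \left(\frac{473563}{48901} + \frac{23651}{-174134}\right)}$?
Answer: $- \frac{8515326734}{825999054930183} \approx -1.0309 \cdot 10^{-5}$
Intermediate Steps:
$\frac{1}{-97011 + \left(\frac{473563}{48901} + \frac{23651}{-174134}\right)} = \frac{1}{-97011 + \left(473563 \cdot \frac{1}{48901} + 23651 \left(- \frac{1}{174134}\right)\right)} = \frac{1}{-97011 + \left(\frac{473563}{48901} - \frac{23651}{174134}\right)} = \frac{1}{-97011 + \frac{81306861891}{8515326734}} = \frac{1}{- \frac{825999054930183}{8515326734}} = - \frac{8515326734}{825999054930183}$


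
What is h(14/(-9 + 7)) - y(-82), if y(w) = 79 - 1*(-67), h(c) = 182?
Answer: 36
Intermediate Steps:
y(w) = 146 (y(w) = 79 + 67 = 146)
h(14/(-9 + 7)) - y(-82) = 182 - 1*146 = 182 - 146 = 36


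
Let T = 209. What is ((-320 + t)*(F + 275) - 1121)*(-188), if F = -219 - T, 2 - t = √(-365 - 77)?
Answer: -8936204 - 28764*I*√442 ≈ -8.9362e+6 - 6.0473e+5*I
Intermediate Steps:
t = 2 - I*√442 (t = 2 - √(-365 - 77) = 2 - √(-442) = 2 - I*√442 ≈ 2.0 - 21.024*I)
F = -428 (F = -219 - 1*209 = -219 - 209 = -428)
((-320 + t)*(F + 275) - 1121)*(-188) = ((-320 + (2 - I*√442))*(-428 + 275) - 1121)*(-188) = ((-318 - I*√442)*(-153) - 1121)*(-188) = ((48654 + 153*I*√442) - 1121)*(-188) = (47533 + 153*I*√442)*(-188) = -8936204 - 28764*I*√442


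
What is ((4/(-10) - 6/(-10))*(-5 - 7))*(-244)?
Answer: 2928/5 ≈ 585.60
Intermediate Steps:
((4/(-10) - 6/(-10))*(-5 - 7))*(-244) = ((4*(-⅒) - 6*(-⅒))*(-12))*(-244) = ((-⅖ + ⅗)*(-12))*(-244) = ((⅕)*(-12))*(-244) = -12/5*(-244) = 2928/5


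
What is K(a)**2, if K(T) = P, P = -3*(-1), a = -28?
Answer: 9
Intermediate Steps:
P = 3
K(T) = 3
K(a)**2 = 3**2 = 9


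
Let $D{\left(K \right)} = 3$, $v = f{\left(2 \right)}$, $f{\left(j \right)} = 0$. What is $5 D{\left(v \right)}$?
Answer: $15$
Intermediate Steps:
$v = 0$
$5 D{\left(v \right)} = 5 \cdot 3 = 15$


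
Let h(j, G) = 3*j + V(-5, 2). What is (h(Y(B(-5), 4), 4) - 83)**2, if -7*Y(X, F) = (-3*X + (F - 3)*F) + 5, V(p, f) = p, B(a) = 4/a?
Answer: 10569001/1225 ≈ 8627.8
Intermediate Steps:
Y(X, F) = -5/7 + 3*X/7 - F*(-3 + F)/7 (Y(X, F) = -((-3*X + (F - 3)*F) + 5)/7 = -((-3*X + (-3 + F)*F) + 5)/7 = -((-3*X + F*(-3 + F)) + 5)/7 = -(5 - 3*X + F*(-3 + F))/7 = -5/7 + 3*X/7 - F*(-3 + F)/7)
h(j, G) = -5 + 3*j (h(j, G) = 3*j - 5 = -5 + 3*j)
(h(Y(B(-5), 4), 4) - 83)**2 = ((-5 + 3*(-5/7 - 1/7*4**2 + (3/7)*4 + 3*(4/(-5))/7)) - 83)**2 = ((-5 + 3*(-5/7 - 1/7*16 + 12/7 + 3*(4*(-1/5))/7)) - 83)**2 = ((-5 + 3*(-5/7 - 16/7 + 12/7 + (3/7)*(-4/5))) - 83)**2 = ((-5 + 3*(-5/7 - 16/7 + 12/7 - 12/35)) - 83)**2 = ((-5 + 3*(-57/35)) - 83)**2 = ((-5 - 171/35) - 83)**2 = (-346/35 - 83)**2 = (-3251/35)**2 = 10569001/1225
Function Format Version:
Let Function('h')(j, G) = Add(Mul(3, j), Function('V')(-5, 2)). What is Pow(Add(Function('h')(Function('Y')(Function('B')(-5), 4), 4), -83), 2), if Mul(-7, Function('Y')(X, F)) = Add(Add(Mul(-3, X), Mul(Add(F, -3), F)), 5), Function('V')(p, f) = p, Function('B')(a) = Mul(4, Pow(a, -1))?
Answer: Rational(10569001, 1225) ≈ 8627.8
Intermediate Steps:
Function('Y')(X, F) = Add(Rational(-5, 7), Mul(Rational(3, 7), X), Mul(Rational(-1, 7), F, Add(-3, F))) (Function('Y')(X, F) = Mul(Rational(-1, 7), Add(Add(Mul(-3, X), Mul(Add(F, -3), F)), 5)) = Mul(Rational(-1, 7), Add(Add(Mul(-3, X), Mul(Add(-3, F), F)), 5)) = Mul(Rational(-1, 7), Add(Add(Mul(-3, X), Mul(F, Add(-3, F))), 5)) = Mul(Rational(-1, 7), Add(5, Mul(-3, X), Mul(F, Add(-3, F)))) = Add(Rational(-5, 7), Mul(Rational(3, 7), X), Mul(Rational(-1, 7), F, Add(-3, F))))
Function('h')(j, G) = Add(-5, Mul(3, j)) (Function('h')(j, G) = Add(Mul(3, j), -5) = Add(-5, Mul(3, j)))
Pow(Add(Function('h')(Function('Y')(Function('B')(-5), 4), 4), -83), 2) = Pow(Add(Add(-5, Mul(3, Add(Rational(-5, 7), Mul(Rational(-1, 7), Pow(4, 2)), Mul(Rational(3, 7), 4), Mul(Rational(3, 7), Mul(4, Pow(-5, -1)))))), -83), 2) = Pow(Add(Add(-5, Mul(3, Add(Rational(-5, 7), Mul(Rational(-1, 7), 16), Rational(12, 7), Mul(Rational(3, 7), Mul(4, Rational(-1, 5)))))), -83), 2) = Pow(Add(Add(-5, Mul(3, Add(Rational(-5, 7), Rational(-16, 7), Rational(12, 7), Mul(Rational(3, 7), Rational(-4, 5))))), -83), 2) = Pow(Add(Add(-5, Mul(3, Add(Rational(-5, 7), Rational(-16, 7), Rational(12, 7), Rational(-12, 35)))), -83), 2) = Pow(Add(Add(-5, Mul(3, Rational(-57, 35))), -83), 2) = Pow(Add(Add(-5, Rational(-171, 35)), -83), 2) = Pow(Add(Rational(-346, 35), -83), 2) = Pow(Rational(-3251, 35), 2) = Rational(10569001, 1225)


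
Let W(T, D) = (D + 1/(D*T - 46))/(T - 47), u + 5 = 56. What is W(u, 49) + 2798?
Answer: 13787087/4906 ≈ 2810.3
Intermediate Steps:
u = 51 (u = -5 + 56 = 51)
W(T, D) = (D + 1/(-46 + D*T))/(-47 + T)
W(u, 49) + 2798 = (1 - 46*49 + 51*49²)/(2162 - 46*51 + 49*51² - 47*49*51) + 2798 = (1 - 2254 + 51*2401)/(2162 - 2346 + 49*2601 - 117453) + 2798 = (1 - 2254 + 122451)/(2162 - 2346 + 127449 - 117453) + 2798 = 120198/9812 + 2798 = (1/9812)*120198 + 2798 = 60099/4906 + 2798 = 13787087/4906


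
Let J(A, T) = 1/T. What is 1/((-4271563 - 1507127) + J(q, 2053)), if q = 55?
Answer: -2053/11863650569 ≈ -1.7305e-7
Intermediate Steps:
1/((-4271563 - 1507127) + J(q, 2053)) = 1/((-4271563 - 1507127) + 1/2053) = 1/(-5778690 + 1/2053) = 1/(-11863650569/2053) = -2053/11863650569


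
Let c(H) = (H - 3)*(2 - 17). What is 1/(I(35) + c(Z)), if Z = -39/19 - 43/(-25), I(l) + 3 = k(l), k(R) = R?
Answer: 95/7789 ≈ 0.012197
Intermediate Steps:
I(l) = -3 + l
Z = -158/475 (Z = -39*1/19 - 43*(-1/25) = -39/19 + 43/25 = -158/475 ≈ -0.33263)
c(H) = 45 - 15*H (c(H) = (-3 + H)*(-15) = 45 - 15*H)
1/(I(35) + c(Z)) = 1/((-3 + 35) + (45 - 15*(-158/475))) = 1/(32 + (45 + 474/95)) = 1/(32 + 4749/95) = 1/(7789/95) = 95/7789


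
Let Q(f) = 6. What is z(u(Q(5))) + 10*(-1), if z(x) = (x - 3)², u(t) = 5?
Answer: -6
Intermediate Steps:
z(x) = (-3 + x)²
z(u(Q(5))) + 10*(-1) = (-3 + 5)² + 10*(-1) = 2² - 10 = 4 - 10 = -6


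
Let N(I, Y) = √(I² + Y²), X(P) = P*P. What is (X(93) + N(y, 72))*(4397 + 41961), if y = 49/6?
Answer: 400950342 + 115895*√7561/3 ≈ 4.0431e+8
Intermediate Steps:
y = 49/6 (y = 49*(⅙) = 49/6 ≈ 8.1667)
X(P) = P²
(X(93) + N(y, 72))*(4397 + 41961) = (93² + √((49/6)² + 72²))*(4397 + 41961) = (8649 + √(2401/36 + 5184))*46358 = (8649 + √(189025/36))*46358 = (8649 + 5*√7561/6)*46358 = 400950342 + 115895*√7561/3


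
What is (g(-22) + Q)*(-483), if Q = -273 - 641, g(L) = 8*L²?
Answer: -1428714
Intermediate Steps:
Q = -914
(g(-22) + Q)*(-483) = (8*(-22)² - 914)*(-483) = (8*484 - 914)*(-483) = (3872 - 914)*(-483) = 2958*(-483) = -1428714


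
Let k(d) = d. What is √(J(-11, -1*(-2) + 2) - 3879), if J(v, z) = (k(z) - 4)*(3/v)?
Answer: 3*I*√431 ≈ 62.282*I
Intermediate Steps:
J(v, z) = 3*(-4 + z)/v (J(v, z) = (z - 4)*(3/v) = (-4 + z)*(3/v) = 3*(-4 + z)/v)
√(J(-11, -1*(-2) + 2) - 3879) = √(3*(-4 + (-1*(-2) + 2))/(-11) - 3879) = √(3*(-1/11)*(-4 + (2 + 2)) - 3879) = √(3*(-1/11)*(-4 + 4) - 3879) = √(3*(-1/11)*0 - 3879) = √(0 - 3879) = √(-3879) = 3*I*√431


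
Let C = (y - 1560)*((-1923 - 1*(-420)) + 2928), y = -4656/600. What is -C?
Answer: 2234058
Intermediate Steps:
y = -194/25 (y = -4656*1/600 = -194/25 ≈ -7.7600)
C = -2234058 (C = (-194/25 - 1560)*((-1923 - 1*(-420)) + 2928) = -39194*((-1923 + 420) + 2928)/25 = -39194*(-1503 + 2928)/25 = -39194/25*1425 = -2234058)
-C = -1*(-2234058) = 2234058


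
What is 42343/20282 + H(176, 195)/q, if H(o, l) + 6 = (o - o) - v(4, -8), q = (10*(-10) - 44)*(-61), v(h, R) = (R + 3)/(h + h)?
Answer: 1487327585/712628352 ≈ 2.0871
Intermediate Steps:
v(h, R) = (3 + R)/(2*h) (v(h, R) = (3 + R)/((2*h)) = (3 + R)*(1/(2*h)) = (3 + R)/(2*h))
q = 8784 (q = (-100 - 44)*(-61) = -144*(-61) = 8784)
H(o, l) = -43/8 (H(o, l) = -6 + ((o - o) - (3 - 8)/(2*4)) = -6 + (0 - (-5)/(2*4)) = -6 + (0 - 1*(-5/8)) = -6 + (0 + 5/8) = -6 + 5/8 = -43/8)
42343/20282 + H(176, 195)/q = 42343/20282 - 43/8/8784 = 42343*(1/20282) - 43/8*1/8784 = 42343/20282 - 43/70272 = 1487327585/712628352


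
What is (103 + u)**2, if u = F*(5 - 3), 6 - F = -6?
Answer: 16129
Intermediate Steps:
F = 12 (F = 6 - 1*(-6) = 6 + 6 = 12)
u = 24 (u = 12*(5 - 3) = 12*2 = 24)
(103 + u)**2 = (103 + 24)**2 = 127**2 = 16129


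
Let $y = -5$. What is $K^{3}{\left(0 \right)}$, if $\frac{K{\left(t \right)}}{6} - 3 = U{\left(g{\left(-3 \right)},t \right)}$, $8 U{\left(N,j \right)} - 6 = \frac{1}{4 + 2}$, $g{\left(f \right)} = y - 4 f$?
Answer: $\frac{5929741}{512} \approx 11582.0$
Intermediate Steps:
$g{\left(f \right)} = -5 - 4 f$
$U{\left(N,j \right)} = \frac{37}{48}$ ($U{\left(N,j \right)} = \frac{3}{4} + \frac{1}{8 \left(4 + 2\right)} = \frac{3}{4} + \frac{1}{8 \cdot 6} = \frac{3}{4} + \frac{1}{8} \cdot \frac{1}{6} = \frac{3}{4} + \frac{1}{48} = \frac{37}{48}$)
$K{\left(t \right)} = \frac{181}{8}$ ($K{\left(t \right)} = 18 + 6 \cdot \frac{37}{48} = 18 + \frac{37}{8} = \frac{181}{8}$)
$K^{3}{\left(0 \right)} = \left(\frac{181}{8}\right)^{3} = \frac{5929741}{512}$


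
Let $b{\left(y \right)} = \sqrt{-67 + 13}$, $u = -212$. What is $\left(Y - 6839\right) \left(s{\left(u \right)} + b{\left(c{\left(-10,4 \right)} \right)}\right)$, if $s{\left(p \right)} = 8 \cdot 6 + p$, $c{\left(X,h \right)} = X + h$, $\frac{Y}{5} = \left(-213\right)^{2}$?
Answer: $-36080984 + 660018 i \sqrt{6} \approx -3.6081 \cdot 10^{7} + 1.6167 \cdot 10^{6} i$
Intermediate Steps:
$Y = 226845$ ($Y = 5 \left(-213\right)^{2} = 5 \cdot 45369 = 226845$)
$s{\left(p \right)} = 48 + p$
$b{\left(y \right)} = 3 i \sqrt{6}$ ($b{\left(y \right)} = \sqrt{-54} = 3 i \sqrt{6}$)
$\left(Y - 6839\right) \left(s{\left(u \right)} + b{\left(c{\left(-10,4 \right)} \right)}\right) = \left(226845 - 6839\right) \left(\left(48 - 212\right) + 3 i \sqrt{6}\right) = 220006 \left(-164 + 3 i \sqrt{6}\right) = -36080984 + 660018 i \sqrt{6}$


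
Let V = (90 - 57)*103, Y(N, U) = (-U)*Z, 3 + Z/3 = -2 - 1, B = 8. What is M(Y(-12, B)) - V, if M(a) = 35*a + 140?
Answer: 1781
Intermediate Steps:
Z = -18 (Z = -9 + 3*(-2 - 1) = -9 + 3*(-3) = -9 - 9 = -18)
Y(N, U) = 18*U (Y(N, U) = -U*(-18) = 18*U)
M(a) = 140 + 35*a
V = 3399 (V = 33*103 = 3399)
M(Y(-12, B)) - V = (140 + 35*(18*8)) - 1*3399 = (140 + 35*144) - 3399 = (140 + 5040) - 3399 = 5180 - 3399 = 1781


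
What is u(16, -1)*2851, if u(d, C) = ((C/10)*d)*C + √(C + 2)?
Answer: 37063/5 ≈ 7412.6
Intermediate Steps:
u(d, C) = √(2 + C) + d*C²/10 (u(d, C) = ((C*(⅒))*d)*C + √(2 + C) = ((C/10)*d)*C + √(2 + C) = (C*d/10)*C + √(2 + C) = d*C²/10 + √(2 + C) = √(2 + C) + d*C²/10)
u(16, -1)*2851 = (√(2 - 1) + (⅒)*16*(-1)²)*2851 = (√1 + (⅒)*16*1)*2851 = (1 + 8/5)*2851 = (13/5)*2851 = 37063/5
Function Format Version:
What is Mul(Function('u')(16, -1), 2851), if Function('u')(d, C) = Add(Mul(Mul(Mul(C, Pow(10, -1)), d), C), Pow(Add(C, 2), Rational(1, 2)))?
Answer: Rational(37063, 5) ≈ 7412.6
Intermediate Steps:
Function('u')(d, C) = Add(Pow(Add(2, C), Rational(1, 2)), Mul(Rational(1, 10), d, Pow(C, 2))) (Function('u')(d, C) = Add(Mul(Mul(Mul(C, Rational(1, 10)), d), C), Pow(Add(2, C), Rational(1, 2))) = Add(Mul(Mul(Mul(Rational(1, 10), C), d), C), Pow(Add(2, C), Rational(1, 2))) = Add(Mul(Mul(Rational(1, 10), C, d), C), Pow(Add(2, C), Rational(1, 2))) = Add(Mul(Rational(1, 10), d, Pow(C, 2)), Pow(Add(2, C), Rational(1, 2))) = Add(Pow(Add(2, C), Rational(1, 2)), Mul(Rational(1, 10), d, Pow(C, 2))))
Mul(Function('u')(16, -1), 2851) = Mul(Add(Pow(Add(2, -1), Rational(1, 2)), Mul(Rational(1, 10), 16, Pow(-1, 2))), 2851) = Mul(Add(Pow(1, Rational(1, 2)), Mul(Rational(1, 10), 16, 1)), 2851) = Mul(Add(1, Rational(8, 5)), 2851) = Mul(Rational(13, 5), 2851) = Rational(37063, 5)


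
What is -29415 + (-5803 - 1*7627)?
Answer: -42845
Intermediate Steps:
-29415 + (-5803 - 1*7627) = -29415 + (-5803 - 7627) = -29415 - 13430 = -42845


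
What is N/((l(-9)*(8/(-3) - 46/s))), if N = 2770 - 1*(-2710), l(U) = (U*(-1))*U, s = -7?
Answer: -19180/1107 ≈ -17.326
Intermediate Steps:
l(U) = -U² (l(U) = (-U)*U = -U²)
N = 5480 (N = 2770 + 2710 = 5480)
N/((l(-9)*(8/(-3) - 46/s))) = 5480/(((-1*(-9)²)*(8/(-3) - 46/(-7)))) = 5480/(((-1*81)*(8*(-⅓) - 46*(-⅐)))) = 5480/((-81*(-8/3 + 46/7))) = 5480/((-81*82/21)) = 5480/(-2214/7) = 5480*(-7/2214) = -19180/1107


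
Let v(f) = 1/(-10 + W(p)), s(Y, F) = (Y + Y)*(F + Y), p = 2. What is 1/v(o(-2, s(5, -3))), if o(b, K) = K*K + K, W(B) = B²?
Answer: -6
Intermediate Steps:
s(Y, F) = 2*Y*(F + Y) (s(Y, F) = (2*Y)*(F + Y) = 2*Y*(F + Y))
o(b, K) = K + K² (o(b, K) = K² + K = K + K²)
v(f) = -⅙ (v(f) = 1/(-10 + 2²) = 1/(-10 + 4) = 1/(-6) = -⅙)
1/v(o(-2, s(5, -3))) = 1/(-⅙) = -6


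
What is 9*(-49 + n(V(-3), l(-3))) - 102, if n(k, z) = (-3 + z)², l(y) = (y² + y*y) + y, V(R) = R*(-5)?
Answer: 753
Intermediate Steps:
V(R) = -5*R
l(y) = y + 2*y² (l(y) = (y² + y²) + y = 2*y² + y = y + 2*y²)
9*(-49 + n(V(-3), l(-3))) - 102 = 9*(-49 + (-3 - 3*(1 + 2*(-3)))²) - 102 = 9*(-49 + (-3 - 3*(1 - 6))²) - 102 = 9*(-49 + (-3 - 3*(-5))²) - 102 = 9*(-49 + (-3 + 15)²) - 102 = 9*(-49 + 12²) - 102 = 9*(-49 + 144) - 102 = 9*95 - 102 = 855 - 102 = 753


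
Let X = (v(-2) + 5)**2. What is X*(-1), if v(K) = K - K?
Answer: -25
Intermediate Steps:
v(K) = 0
X = 25 (X = (0 + 5)**2 = 5**2 = 25)
X*(-1) = 25*(-1) = -25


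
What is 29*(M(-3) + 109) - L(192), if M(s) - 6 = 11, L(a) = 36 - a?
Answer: 3810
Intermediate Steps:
M(s) = 17 (M(s) = 6 + 11 = 17)
29*(M(-3) + 109) - L(192) = 29*(17 + 109) - (36 - 1*192) = 29*126 - (36 - 192) = 3654 - 1*(-156) = 3654 + 156 = 3810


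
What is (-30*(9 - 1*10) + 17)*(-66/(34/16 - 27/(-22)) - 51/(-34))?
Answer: -504357/590 ≈ -854.84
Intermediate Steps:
(-30*(9 - 1*10) + 17)*(-66/(34/16 - 27/(-22)) - 51/(-34)) = (-30*(9 - 10) + 17)*(-66/(34*(1/16) - 27*(-1/22)) - 51*(-1/34)) = (-30*(-1) + 17)*(-66/(17/8 + 27/22) + 3/2) = (30 + 17)*(-66/295/88 + 3/2) = 47*(-66*88/295 + 3/2) = 47*(-5808/295 + 3/2) = 47*(-10731/590) = -504357/590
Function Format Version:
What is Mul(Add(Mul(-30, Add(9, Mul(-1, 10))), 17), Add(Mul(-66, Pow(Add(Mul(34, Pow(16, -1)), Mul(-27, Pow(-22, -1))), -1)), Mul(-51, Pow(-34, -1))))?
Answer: Rational(-504357, 590) ≈ -854.84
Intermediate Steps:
Mul(Add(Mul(-30, Add(9, Mul(-1, 10))), 17), Add(Mul(-66, Pow(Add(Mul(34, Pow(16, -1)), Mul(-27, Pow(-22, -1))), -1)), Mul(-51, Pow(-34, -1)))) = Mul(Add(Mul(-30, Add(9, -10)), 17), Add(Mul(-66, Pow(Add(Mul(34, Rational(1, 16)), Mul(-27, Rational(-1, 22))), -1)), Mul(-51, Rational(-1, 34)))) = Mul(Add(Mul(-30, -1), 17), Add(Mul(-66, Pow(Add(Rational(17, 8), Rational(27, 22)), -1)), Rational(3, 2))) = Mul(Add(30, 17), Add(Mul(-66, Pow(Rational(295, 88), -1)), Rational(3, 2))) = Mul(47, Add(Mul(-66, Rational(88, 295)), Rational(3, 2))) = Mul(47, Add(Rational(-5808, 295), Rational(3, 2))) = Mul(47, Rational(-10731, 590)) = Rational(-504357, 590)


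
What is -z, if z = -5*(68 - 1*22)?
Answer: 230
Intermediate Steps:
z = -230 (z = -5*(68 - 22) = -5*46 = -230)
-z = -1*(-230) = 230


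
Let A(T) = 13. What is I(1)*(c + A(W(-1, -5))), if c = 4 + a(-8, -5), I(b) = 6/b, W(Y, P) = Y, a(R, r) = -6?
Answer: 66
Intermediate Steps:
c = -2 (c = 4 - 6 = -2)
I(1)*(c + A(W(-1, -5))) = (6/1)*(-2 + 13) = (6*1)*11 = 6*11 = 66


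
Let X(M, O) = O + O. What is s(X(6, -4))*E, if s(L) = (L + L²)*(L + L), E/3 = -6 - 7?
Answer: 34944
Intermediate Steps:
X(M, O) = 2*O
E = -39 (E = 3*(-6 - 7) = 3*(-13) = -39)
s(L) = 2*L*(L + L²) (s(L) = (L + L²)*(2*L) = 2*L*(L + L²))
s(X(6, -4))*E = (2*(2*(-4))²*(1 + 2*(-4)))*(-39) = (2*(-8)²*(1 - 8))*(-39) = (2*64*(-7))*(-39) = -896*(-39) = 34944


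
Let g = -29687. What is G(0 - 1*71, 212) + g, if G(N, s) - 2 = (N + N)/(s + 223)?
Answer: -12913117/435 ≈ -29685.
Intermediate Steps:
G(N, s) = 2 + 2*N/(223 + s) (G(N, s) = 2 + (N + N)/(s + 223) = 2 + (2*N)/(223 + s) = 2 + 2*N/(223 + s))
G(0 - 1*71, 212) + g = 2*(223 + (0 - 1*71) + 212)/(223 + 212) - 29687 = 2*(223 + (0 - 71) + 212)/435 - 29687 = 2*(1/435)*(223 - 71 + 212) - 29687 = 2*(1/435)*364 - 29687 = 728/435 - 29687 = -12913117/435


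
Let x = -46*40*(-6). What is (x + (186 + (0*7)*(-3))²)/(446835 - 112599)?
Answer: 3803/27853 ≈ 0.13654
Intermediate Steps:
x = 11040 (x = -1840*(-6) = 11040)
(x + (186 + (0*7)*(-3))²)/(446835 - 112599) = (11040 + (186 + (0*7)*(-3))²)/(446835 - 112599) = (11040 + (186 + 0*(-3))²)/334236 = (11040 + (186 + 0)²)*(1/334236) = (11040 + 186²)*(1/334236) = (11040 + 34596)*(1/334236) = 45636*(1/334236) = 3803/27853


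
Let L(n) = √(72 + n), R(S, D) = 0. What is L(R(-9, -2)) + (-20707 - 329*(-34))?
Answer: -9521 + 6*√2 ≈ -9512.5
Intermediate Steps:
L(R(-9, -2)) + (-20707 - 329*(-34)) = √(72 + 0) + (-20707 - 329*(-34)) = √72 + (-20707 - 1*(-11186)) = 6*√2 + (-20707 + 11186) = 6*√2 - 9521 = -9521 + 6*√2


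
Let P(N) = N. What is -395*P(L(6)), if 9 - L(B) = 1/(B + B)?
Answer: -42265/12 ≈ -3522.1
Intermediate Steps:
L(B) = 9 - 1/(2*B) (L(B) = 9 - 1/(B + B) = 9 - 1/(2*B))
-395*P(L(6)) = -395*(9 - ½/6) = -395*(9 - ½*⅙) = -395*(9 - 1/12) = -395*107/12 = -42265/12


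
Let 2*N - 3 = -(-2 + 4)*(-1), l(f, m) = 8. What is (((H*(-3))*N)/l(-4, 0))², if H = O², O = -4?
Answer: 225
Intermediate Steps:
N = 5/2 (N = 3/2 + (-(-2 + 4)*(-1))/2 = 3/2 + (-2*(-1))/2 = 3/2 + (-1*(-2))/2 = 3/2 + (½)*2 = 3/2 + 1 = 5/2 ≈ 2.5000)
H = 16 (H = (-4)² = 16)
(((H*(-3))*N)/l(-4, 0))² = (((16*(-3))*(5/2))/8)² = (-48*5/2*(⅛))² = (-120*⅛)² = (-15)² = 225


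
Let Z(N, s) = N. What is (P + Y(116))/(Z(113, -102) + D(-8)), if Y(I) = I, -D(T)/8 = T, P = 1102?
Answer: 406/59 ≈ 6.8814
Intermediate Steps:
D(T) = -8*T
(P + Y(116))/(Z(113, -102) + D(-8)) = (1102 + 116)/(113 - 8*(-8)) = 1218/(113 + 64) = 1218/177 = 1218*(1/177) = 406/59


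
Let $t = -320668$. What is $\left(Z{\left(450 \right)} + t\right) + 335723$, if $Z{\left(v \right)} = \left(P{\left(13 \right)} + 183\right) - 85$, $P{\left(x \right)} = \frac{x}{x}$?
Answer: $15154$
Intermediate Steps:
$P{\left(x \right)} = 1$
$Z{\left(v \right)} = 99$ ($Z{\left(v \right)} = \left(1 + 183\right) - 85 = 184 - 85 = 99$)
$\left(Z{\left(450 \right)} + t\right) + 335723 = \left(99 - 320668\right) + 335723 = -320569 + 335723 = 15154$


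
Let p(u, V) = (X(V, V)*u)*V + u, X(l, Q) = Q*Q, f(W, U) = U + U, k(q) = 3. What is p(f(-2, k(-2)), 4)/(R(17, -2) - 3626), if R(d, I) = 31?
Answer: -78/719 ≈ -0.10848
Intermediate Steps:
f(W, U) = 2*U
X(l, Q) = Q**2
p(u, V) = u + u*V**3 (p(u, V) = (V**2*u)*V + u = (u*V**2)*V + u = u*V**3 + u = u + u*V**3)
p(f(-2, k(-2)), 4)/(R(17, -2) - 3626) = ((2*3)*(1 + 4**3))/(31 - 3626) = (6*(1 + 64))/(-3595) = (6*65)*(-1/3595) = 390*(-1/3595) = -78/719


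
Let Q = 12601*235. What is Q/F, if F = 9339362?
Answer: 2961235/9339362 ≈ 0.31707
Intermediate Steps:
Q = 2961235
Q/F = 2961235/9339362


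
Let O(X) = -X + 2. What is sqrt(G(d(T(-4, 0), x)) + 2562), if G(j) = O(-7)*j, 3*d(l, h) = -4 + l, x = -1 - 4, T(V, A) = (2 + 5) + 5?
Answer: sqrt(2586) ≈ 50.853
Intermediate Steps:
T(V, A) = 12 (T(V, A) = 7 + 5 = 12)
O(X) = 2 - X
x = -5
d(l, h) = -4/3 + l/3 (d(l, h) = (-4 + l)/3 = -4/3 + l/3)
G(j) = 9*j (G(j) = (2 - 1*(-7))*j = (2 + 7)*j = 9*j)
sqrt(G(d(T(-4, 0), x)) + 2562) = sqrt(9*(-4/3 + (1/3)*12) + 2562) = sqrt(9*(-4/3 + 4) + 2562) = sqrt(9*(8/3) + 2562) = sqrt(24 + 2562) = sqrt(2586)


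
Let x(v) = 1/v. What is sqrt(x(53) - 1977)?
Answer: 26*I*sqrt(8215)/53 ≈ 44.463*I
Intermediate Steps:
sqrt(x(53) - 1977) = sqrt(1/53 - 1977) = sqrt(-104780/53) = 26*I*sqrt(8215)/53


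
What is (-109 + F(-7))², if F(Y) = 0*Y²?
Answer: 11881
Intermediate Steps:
F(Y) = 0
(-109 + F(-7))² = (-109 + 0)² = (-109)² = 11881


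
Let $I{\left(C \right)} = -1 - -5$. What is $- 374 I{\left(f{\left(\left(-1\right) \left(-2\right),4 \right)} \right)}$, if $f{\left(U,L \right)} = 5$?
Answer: $-1496$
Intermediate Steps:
$I{\left(C \right)} = 4$ ($I{\left(C \right)} = -1 + 5 = 4$)
$- 374 I{\left(f{\left(\left(-1\right) \left(-2\right),4 \right)} \right)} = - 374 \cdot 4 = \left(-1\right) 1496 = -1496$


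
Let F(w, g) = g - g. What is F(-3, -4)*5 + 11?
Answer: 11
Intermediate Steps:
F(w, g) = 0
F(-3, -4)*5 + 11 = 0*5 + 11 = 0 + 11 = 11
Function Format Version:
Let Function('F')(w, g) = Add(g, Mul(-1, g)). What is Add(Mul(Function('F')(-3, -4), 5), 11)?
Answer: 11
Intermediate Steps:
Function('F')(w, g) = 0
Add(Mul(Function('F')(-3, -4), 5), 11) = Add(Mul(0, 5), 11) = Add(0, 11) = 11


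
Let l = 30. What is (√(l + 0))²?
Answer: 30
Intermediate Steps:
(√(l + 0))² = (√(30 + 0))² = (√30)² = 30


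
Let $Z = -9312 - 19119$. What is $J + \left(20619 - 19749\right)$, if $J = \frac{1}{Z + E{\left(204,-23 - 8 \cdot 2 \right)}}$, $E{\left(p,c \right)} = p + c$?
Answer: $\frac{24591419}{28266} \approx 870.0$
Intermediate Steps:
$Z = -28431$ ($Z = -9312 - 19119 = -28431$)
$E{\left(p,c \right)} = c + p$
$J = - \frac{1}{28266}$ ($J = \frac{1}{-28431 + \left(\left(-23 - 8 \cdot 2\right) + 204\right)} = \frac{1}{-28431 + \left(\left(-23 - 16\right) + 204\right)} = \frac{1}{-28431 + \left(-39 + 204\right)} = \frac{1}{-28431 + 165} = \frac{1}{-28266} = - \frac{1}{28266} \approx -3.5378 \cdot 10^{-5}$)
$J + \left(20619 - 19749\right) = - \frac{1}{28266} + \left(20619 - 19749\right) = - \frac{1}{28266} + 870 = \frac{24591419}{28266}$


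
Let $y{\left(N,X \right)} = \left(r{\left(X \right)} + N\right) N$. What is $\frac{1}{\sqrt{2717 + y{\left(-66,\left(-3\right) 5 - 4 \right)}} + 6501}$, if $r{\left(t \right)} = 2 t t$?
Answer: $\frac{591}{3845780} - \frac{i \sqrt{40579}}{42303580} \approx 0.00015367 - 4.7618 \cdot 10^{-6} i$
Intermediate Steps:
$r{\left(t \right)} = 2 t^{2}$
$y{\left(N,X \right)} = N \left(N + 2 X^{2}\right)$ ($y{\left(N,X \right)} = \left(2 X^{2} + N\right) N = \left(N + 2 X^{2}\right) N = N \left(N + 2 X^{2}\right)$)
$\frac{1}{\sqrt{2717 + y{\left(-66,\left(-3\right) 5 - 4 \right)}} + 6501} = \frac{1}{\sqrt{2717 - 66 \left(-66 + 2 \left(\left(-3\right) 5 - 4\right)^{2}\right)} + 6501} = \frac{1}{\sqrt{2717 - 66 \left(-66 + 2 \left(-15 - 4\right)^{2}\right)} + 6501} = \frac{1}{\sqrt{2717 - 66 \left(-66 + 2 \left(-19\right)^{2}\right)} + 6501} = \frac{1}{\sqrt{2717 - 66 \left(-66 + 2 \cdot 361\right)} + 6501} = \frac{1}{\sqrt{2717 - 66 \left(-66 + 722\right)} + 6501} = \frac{1}{\sqrt{2717 - 43296} + 6501} = \frac{1}{\sqrt{-40579} + 6501} = \frac{1}{i \sqrt{40579} + 6501} = \frac{1}{6501 + i \sqrt{40579}}$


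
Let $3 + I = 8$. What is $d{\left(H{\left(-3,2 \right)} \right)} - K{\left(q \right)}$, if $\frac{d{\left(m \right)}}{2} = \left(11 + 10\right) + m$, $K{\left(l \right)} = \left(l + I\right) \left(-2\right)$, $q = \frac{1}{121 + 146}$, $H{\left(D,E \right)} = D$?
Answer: $\frac{12284}{267} \approx 46.008$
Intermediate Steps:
$I = 5$ ($I = -3 + 8 = 5$)
$q = \frac{1}{267} \approx 0.0037453$
$K{\left(l \right)} = -10 - 2 l$ ($K{\left(l \right)} = \left(l + 5\right) \left(-2\right) = \left(5 + l\right) \left(-2\right) = -10 - 2 l$)
$d{\left(m \right)} = 42 + 2 m$ ($d{\left(m \right)} = 2 \left(\left(11 + 10\right) + m\right) = 2 \left(21 + m\right) = 42 + 2 m$)
$d{\left(H{\left(-3,2 \right)} \right)} - K{\left(q \right)} = \left(42 + 2 \left(-3\right)\right) - \left(-10 - \frac{2}{267}\right) = \left(42 - 6\right) - \left(-10 - \frac{2}{267}\right) = 36 - - \frac{2672}{267} = 36 + \frac{2672}{267} = \frac{12284}{267}$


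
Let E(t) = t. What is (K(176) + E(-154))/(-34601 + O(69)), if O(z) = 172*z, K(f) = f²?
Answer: -30822/22733 ≈ -1.3558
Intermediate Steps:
(K(176) + E(-154))/(-34601 + O(69)) = (176² - 154)/(-34601 + 172*69) = (30976 - 154)/(-34601 + 11868) = 30822/(-22733) = 30822*(-1/22733) = -30822/22733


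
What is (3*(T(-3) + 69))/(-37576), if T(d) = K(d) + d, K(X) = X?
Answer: -27/5368 ≈ -0.0050298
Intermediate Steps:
T(d) = 2*d (T(d) = d + d = 2*d)
(3*(T(-3) + 69))/(-37576) = (3*(2*(-3) + 69))/(-37576) = (3*(-6 + 69))*(-1/37576) = (3*63)*(-1/37576) = 189*(-1/37576) = -27/5368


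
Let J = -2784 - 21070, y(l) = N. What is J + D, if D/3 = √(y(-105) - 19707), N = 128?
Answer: -23854 + 3*I*√19579 ≈ -23854.0 + 419.77*I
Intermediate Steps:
y(l) = 128
J = -23854
D = 3*I*√19579 (D = 3*√(128 - 19707) = 3*√(-19579) = 3*(I*√19579) = 3*I*√19579 ≈ 419.77*I)
J + D = -23854 + 3*I*√19579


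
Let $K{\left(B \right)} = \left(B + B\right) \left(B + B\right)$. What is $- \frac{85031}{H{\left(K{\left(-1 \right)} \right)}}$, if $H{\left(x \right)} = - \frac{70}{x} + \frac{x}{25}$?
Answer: $\frac{4251550}{867} \approx 4903.8$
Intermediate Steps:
$K{\left(B \right)} = 4 B^{2}$ ($K{\left(B \right)} = 2 B 2 B = 4 B^{2}$)
$H{\left(x \right)} = - \frac{70}{x} + \frac{x}{25}$ ($H{\left(x \right)} = - \frac{70}{x} + x \frac{1}{25} = - \frac{70}{x} + \frac{x}{25}$)
$- \frac{85031}{H{\left(K{\left(-1 \right)} \right)}} = - \frac{85031}{- \frac{70}{4 \left(-1\right)^{2}} + \frac{4 \left(-1\right)^{2}}{25}} = - \frac{85031}{- \frac{70}{4 \cdot 1} + \frac{4 \cdot 1}{25}} = - \frac{85031}{- \frac{70}{4} + \frac{1}{25} \cdot 4} = - \frac{85031}{\left(-70\right) \frac{1}{4} + \frac{4}{25}} = - \frac{85031}{- \frac{35}{2} + \frac{4}{25}} = - \frac{85031}{- \frac{867}{50}} = \left(-85031\right) \left(- \frac{50}{867}\right) = \frac{4251550}{867}$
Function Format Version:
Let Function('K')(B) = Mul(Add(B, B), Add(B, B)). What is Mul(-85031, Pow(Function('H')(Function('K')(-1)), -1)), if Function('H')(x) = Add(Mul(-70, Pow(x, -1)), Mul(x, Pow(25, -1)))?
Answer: Rational(4251550, 867) ≈ 4903.8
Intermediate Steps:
Function('K')(B) = Mul(4, Pow(B, 2)) (Function('K')(B) = Mul(Mul(2, B), Mul(2, B)) = Mul(4, Pow(B, 2)))
Function('H')(x) = Add(Mul(-70, Pow(x, -1)), Mul(Rational(1, 25), x)) (Function('H')(x) = Add(Mul(-70, Pow(x, -1)), Mul(x, Rational(1, 25))) = Add(Mul(-70, Pow(x, -1)), Mul(Rational(1, 25), x)))
Mul(-85031, Pow(Function('H')(Function('K')(-1)), -1)) = Mul(-85031, Pow(Add(Mul(-70, Pow(Mul(4, Pow(-1, 2)), -1)), Mul(Rational(1, 25), Mul(4, Pow(-1, 2)))), -1)) = Mul(-85031, Pow(Add(Mul(-70, Pow(Mul(4, 1), -1)), Mul(Rational(1, 25), Mul(4, 1))), -1)) = Mul(-85031, Pow(Add(Mul(-70, Pow(4, -1)), Mul(Rational(1, 25), 4)), -1)) = Mul(-85031, Pow(Add(Mul(-70, Rational(1, 4)), Rational(4, 25)), -1)) = Mul(-85031, Pow(Add(Rational(-35, 2), Rational(4, 25)), -1)) = Mul(-85031, Pow(Rational(-867, 50), -1)) = Mul(-85031, Rational(-50, 867)) = Rational(4251550, 867)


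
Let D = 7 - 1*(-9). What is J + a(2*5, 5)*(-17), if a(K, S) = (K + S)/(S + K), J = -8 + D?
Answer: -9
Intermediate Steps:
D = 16 (D = 7 + 9 = 16)
J = 8 (J = -8 + 16 = 8)
a(K, S) = 1 (a(K, S) = (K + S)/(K + S) = 1)
J + a(2*5, 5)*(-17) = 8 + 1*(-17) = 8 - 17 = -9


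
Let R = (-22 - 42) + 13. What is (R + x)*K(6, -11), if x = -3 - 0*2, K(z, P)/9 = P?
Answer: 5346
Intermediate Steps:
K(z, P) = 9*P
x = -3 (x = -3 - 1*0 = -3 + 0 = -3)
R = -51 (R = -64 + 13 = -51)
(R + x)*K(6, -11) = (-51 - 3)*(9*(-11)) = -54*(-99) = 5346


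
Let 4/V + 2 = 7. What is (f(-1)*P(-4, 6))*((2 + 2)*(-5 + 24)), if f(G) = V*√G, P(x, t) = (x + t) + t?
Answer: 2432*I/5 ≈ 486.4*I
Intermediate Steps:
V = ⅘ (V = 4/(-2 + 7) = 4/5 = 4*(⅕) = ⅘ ≈ 0.80000)
P(x, t) = x + 2*t (P(x, t) = (t + x) + t = x + 2*t)
f(G) = 4*√G/5
(f(-1)*P(-4, 6))*((2 + 2)*(-5 + 24)) = ((4*√(-1)/5)*(-4 + 2*6))*((2 + 2)*(-5 + 24)) = ((4*I/5)*(-4 + 12))*(4*19) = ((4*I/5)*8)*76 = (32*I/5)*76 = 2432*I/5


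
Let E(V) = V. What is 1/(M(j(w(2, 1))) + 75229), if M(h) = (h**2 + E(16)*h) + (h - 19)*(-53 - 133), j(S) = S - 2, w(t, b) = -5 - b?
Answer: 1/80187 ≈ 1.2471e-5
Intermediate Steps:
j(S) = -2 + S
M(h) = 3534 + h**2 - 170*h (M(h) = (h**2 + 16*h) + (h - 19)*(-53 - 133) = (h**2 + 16*h) + (-19 + h)*(-186) = (h**2 + 16*h) + (3534 - 186*h) = 3534 + h**2 - 170*h)
1/(M(j(w(2, 1))) + 75229) = 1/((3534 + (-2 + (-5 - 1*1))**2 - 170*(-2 + (-5 - 1*1))) + 75229) = 1/((3534 + (-2 + (-5 - 1))**2 - 170*(-2 + (-5 - 1))) + 75229) = 1/((3534 + (-2 - 6)**2 - 170*(-2 - 6)) + 75229) = 1/((3534 + (-8)**2 - 170*(-8)) + 75229) = 1/((3534 + 64 + 1360) + 75229) = 1/(4958 + 75229) = 1/80187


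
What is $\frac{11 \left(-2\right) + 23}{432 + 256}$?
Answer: $\frac{1}{688} \approx 0.0014535$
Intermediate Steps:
$\frac{11 \left(-2\right) + 23}{432 + 256} = \frac{-22 + 23}{688} = 1 \cdot \frac{1}{688} = \frac{1}{688}$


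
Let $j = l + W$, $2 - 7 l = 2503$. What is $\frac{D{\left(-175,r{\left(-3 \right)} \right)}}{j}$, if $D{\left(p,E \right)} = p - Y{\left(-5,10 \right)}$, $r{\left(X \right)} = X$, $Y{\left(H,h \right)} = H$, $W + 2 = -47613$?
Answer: $\frac{595}{167903} \approx 0.0035437$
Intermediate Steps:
$W = -47615$ ($W = -2 - 47613 = -47615$)
$l = - \frac{2501}{7}$ ($l = \frac{2}{7} - \frac{2503}{7} = - \frac{2501}{7} \approx -357.29$)
$j = - \frac{335806}{7}$ ($j = - \frac{2501}{7} - 47615 = - \frac{335806}{7} \approx -47972.0$)
$D{\left(p,E \right)} = 5 + p$ ($D{\left(p,E \right)} = p - -5 = p + 5 = 5 + p$)
$\frac{D{\left(-175,r{\left(-3 \right)} \right)}}{j} = \frac{5 - 175}{- \frac{335806}{7}} = \left(-170\right) \left(- \frac{7}{335806}\right) = \frac{595}{167903}$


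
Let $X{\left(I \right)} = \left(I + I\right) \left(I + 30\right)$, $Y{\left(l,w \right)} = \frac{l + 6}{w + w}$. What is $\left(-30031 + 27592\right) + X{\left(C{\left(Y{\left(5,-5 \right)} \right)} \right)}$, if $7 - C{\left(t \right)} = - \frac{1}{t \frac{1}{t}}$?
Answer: $-1831$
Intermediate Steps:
$Y{\left(l,w \right)} = \frac{6 + l}{2 w}$
$C{\left(t \right)} = 8$ ($C{\left(t \right)} = 7 - - \frac{1}{t \frac{1}{t}} = 7 - - 1^{-1} = 7 - \left(-1\right) 1 = 7 - -1 = 7 + 1 = 8$)
$X{\left(I \right)} = 2 I \left(30 + I\right)$
$\left(-30031 + 27592\right) + X{\left(C{\left(Y{\left(5,-5 \right)} \right)} \right)} = \left(-30031 + 27592\right) + 2 \cdot 8 \left(30 + 8\right) = -2439 + 2 \cdot 8 \cdot 38 = -2439 + 608 = -1831$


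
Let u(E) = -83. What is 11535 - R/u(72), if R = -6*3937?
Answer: 933783/83 ≈ 11250.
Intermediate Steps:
R = -23622
11535 - R/u(72) = 11535 - (-23622)/(-83) = 11535 - (-23622)*(-1)/83 = 11535 - 1*23622/83 = 11535 - 23622/83 = 933783/83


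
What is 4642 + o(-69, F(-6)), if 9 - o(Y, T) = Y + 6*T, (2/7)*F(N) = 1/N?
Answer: 9447/2 ≈ 4723.5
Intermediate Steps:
F(N) = 7/(2*N)
o(Y, T) = 9 - Y - 6*T (o(Y, T) = 9 - (Y + 6*T) = 9 + (-Y - 6*T) = 9 - Y - 6*T)
4642 + o(-69, F(-6)) = 4642 + (9 - 1*(-69) - 21/(-6)) = 4642 + (9 + 69 - 21*(-1)/6) = 4642 + (9 + 69 - 6*(-7/12)) = 4642 + (9 + 69 + 7/2) = 4642 + 163/2 = 9447/2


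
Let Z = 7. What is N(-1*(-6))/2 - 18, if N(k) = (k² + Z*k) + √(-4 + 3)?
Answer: 21 + I/2 ≈ 21.0 + 0.5*I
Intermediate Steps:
N(k) = I + k² + 7*k (N(k) = (k² + 7*k) + √(-4 + 3) = (k² + 7*k) + √(-1) = (k² + 7*k) + I = I + k² + 7*k)
N(-1*(-6))/2 - 18 = (I + (-1*(-6))² + 7*(-1*(-6)))/2 - 18 = (I + 6² + 7*6)*(½) - 18 = (I + 36 + 42)*(½) - 18 = (78 + I)*(½) - 18 = (39 + I/2) - 18 = 21 + I/2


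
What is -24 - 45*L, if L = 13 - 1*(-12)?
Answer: -1149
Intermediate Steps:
L = 25 (L = 13 + 12 = 25)
-24 - 45*L = -24 - 45*25 = -24 - 1125 = -1149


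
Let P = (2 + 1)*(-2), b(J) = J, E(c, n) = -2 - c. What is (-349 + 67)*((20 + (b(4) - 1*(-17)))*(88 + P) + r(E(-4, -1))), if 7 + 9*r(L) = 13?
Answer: -948272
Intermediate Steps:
r(L) = 2/3 (r(L) = -7/9 + (1/9)*13 = -7/9 + 13/9 = 2/3)
P = -6 (P = 3*(-2) = -6)
(-349 + 67)*((20 + (b(4) - 1*(-17)))*(88 + P) + r(E(-4, -1))) = (-349 + 67)*((20 + (4 - 1*(-17)))*(88 - 6) + 2/3) = -282*((20 + (4 + 17))*82 + 2/3) = -282*((20 + 21)*82 + 2/3) = -282*(41*82 + 2/3) = -282*(3362 + 2/3) = -282*10088/3 = -948272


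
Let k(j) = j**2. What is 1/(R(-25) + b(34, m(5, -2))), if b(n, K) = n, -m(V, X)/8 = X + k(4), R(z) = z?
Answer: 1/9 ≈ 0.11111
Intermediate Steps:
m(V, X) = -128 - 8*X (m(V, X) = -8*(X + 4**2) = -8*(X + 16) = -8*(16 + X) = -128 - 8*X)
1/(R(-25) + b(34, m(5, -2))) = 1/(-25 + 34) = 1/9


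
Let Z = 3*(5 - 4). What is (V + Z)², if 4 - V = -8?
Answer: 225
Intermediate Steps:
V = 12 (V = 4 - 1*(-8) = 4 + 8 = 12)
Z = 3 (Z = 3*1 = 3)
(V + Z)² = (12 + 3)² = 15² = 225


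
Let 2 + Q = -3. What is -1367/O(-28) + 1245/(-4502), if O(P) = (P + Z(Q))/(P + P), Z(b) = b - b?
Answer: -12309713/4502 ≈ -2734.3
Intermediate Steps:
Q = -5 (Q = -2 - 3 = -5)
Z(b) = 0
O(P) = 1/2 (O(P) = (P + 0)/(P + P) = P/((2*P)) = P*(1/(2*P)) = 1/2)
-1367/O(-28) + 1245/(-4502) = -1367/1/2 + 1245/(-4502) = -1367*2 + 1245*(-1/4502) = -2734 - 1245/4502 = -12309713/4502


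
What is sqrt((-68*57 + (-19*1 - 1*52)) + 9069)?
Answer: sqrt(5122) ≈ 71.568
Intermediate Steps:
sqrt((-68*57 + (-19*1 - 1*52)) + 9069) = sqrt((-3876 + (-19 - 52)) + 9069) = sqrt((-3876 - 71) + 9069) = sqrt(-3947 + 9069) = sqrt(5122)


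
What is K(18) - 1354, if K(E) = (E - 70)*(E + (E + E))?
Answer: -4162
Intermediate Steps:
K(E) = 3*E*(-70 + E) (K(E) = (-70 + E)*(E + 2*E) = (-70 + E)*(3*E) = 3*E*(-70 + E))
K(18) - 1354 = 3*18*(-70 + 18) - 1354 = 3*18*(-52) - 1354 = -2808 - 1354 = -4162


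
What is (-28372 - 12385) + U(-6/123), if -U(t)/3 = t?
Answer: -1671031/41 ≈ -40757.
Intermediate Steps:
U(t) = -3*t
(-28372 - 12385) + U(-6/123) = (-28372 - 12385) - (-18)/123 = -40757 - (-18)/123 = -40757 - 3*(-2/41) = -40757 + 6/41 = -1671031/41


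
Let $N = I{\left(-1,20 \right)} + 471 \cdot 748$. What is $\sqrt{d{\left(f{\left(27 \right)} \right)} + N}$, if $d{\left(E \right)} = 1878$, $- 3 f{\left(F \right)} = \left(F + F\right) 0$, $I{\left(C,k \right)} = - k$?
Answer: $\sqrt{354166} \approx 595.12$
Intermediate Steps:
$f{\left(F \right)} = 0$ ($f{\left(F \right)} = - \frac{\left(F + F\right) 0}{3} = - \frac{2 F 0}{3} = \left(- \frac{1}{3}\right) 0 = 0$)
$N = 352288$ ($N = \left(-1\right) 20 + 471 \cdot 748 = -20 + 352308 = 352288$)
$\sqrt{d{\left(f{\left(27 \right)} \right)} + N} = \sqrt{1878 + 352288} = \sqrt{354166}$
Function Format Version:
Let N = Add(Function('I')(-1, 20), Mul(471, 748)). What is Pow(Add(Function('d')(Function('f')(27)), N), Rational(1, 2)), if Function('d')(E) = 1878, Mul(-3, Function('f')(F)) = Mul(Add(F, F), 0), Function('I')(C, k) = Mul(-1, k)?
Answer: Pow(354166, Rational(1, 2)) ≈ 595.12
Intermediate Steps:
Function('f')(F) = 0 (Function('f')(F) = Mul(Rational(-1, 3), Mul(Add(F, F), 0)) = Mul(Rational(-1, 3), Mul(Mul(2, F), 0)) = Mul(Rational(-1, 3), 0) = 0)
N = 352288 (N = Add(Mul(-1, 20), Mul(471, 748)) = Add(-20, 352308) = 352288)
Pow(Add(Function('d')(Function('f')(27)), N), Rational(1, 2)) = Pow(Add(1878, 352288), Rational(1, 2)) = Pow(354166, Rational(1, 2))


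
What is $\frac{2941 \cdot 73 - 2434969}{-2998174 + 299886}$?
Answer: $\frac{555069}{674572} \approx 0.82285$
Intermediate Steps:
$\frac{2941 \cdot 73 - 2434969}{-2998174 + 299886} = \frac{214693 - 2434969}{-2698288} = \left(-2220276\right) \left(- \frac{1}{2698288}\right) = \frac{555069}{674572}$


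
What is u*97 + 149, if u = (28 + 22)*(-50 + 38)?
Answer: -58051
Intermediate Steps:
u = -600 (u = 50*(-12) = -600)
u*97 + 149 = -600*97 + 149 = -58200 + 149 = -58051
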